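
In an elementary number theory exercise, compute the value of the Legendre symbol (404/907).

-1

Factor out 2: 404 = 2^2·101. Since 907 ≡ 3 (mod 8), (2/907) = -1, and (2/907)^2 = +1. Now have (101/907).
101 ≡ 1 (mod 4), so quadratic reciprocity gives (101/907) = (907/101). Reduce: 907 ≡ 99 (mod 101). Now have (99/101).
101 ≡ 1 (mod 4), so quadratic reciprocity gives (99/101) = (101/99). Reduce: 101 ≡ 2 (mod 99). Now have (2/99).
Factor out 2: 2 = 2. Since 99 ≡ 3 (mod 8), (2/99) = -1. Now have -(1/99).
(1/99) = 1. Collecting the sign factors: -1.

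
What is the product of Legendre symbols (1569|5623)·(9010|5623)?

By multiplicativity, (1569·9010|5623) = (1569|5623)·(9010|5623).
First factor (1569|5623):
1569 ≡ 1 (mod 4), so quadratic reciprocity gives (1569|5623) = (5623|1569). Reduce: 5623 ≡ 916 (mod 1569). Now have (916|1569).
Factor out 2: 916 = 2^2·229. Since 1569 ≡ 1 (mod 8), (2|1569) = +1, and (2|1569)^2 = +1. Now have (229|1569).
229 ≡ 1 (mod 4), so quadratic reciprocity gives (229|1569) = (1569|229). Reduce: 1569 ≡ 195 (mod 229). Now have (195|229).
229 ≡ 1 (mod 4), so quadratic reciprocity gives (195|229) = (229|195). Reduce: 229 ≡ 34 (mod 195). Now have (34|195).
Factor out 2: 34 = 2·17. Since 195 ≡ 3 (mod 8), (2|195) = -1. Now have -(17|195).
17 ≡ 1 (mod 4), so quadratic reciprocity gives (17|195) = (195|17). Reduce: 195 ≡ 8 (mod 17). Now have -(8|17).
Factor out 2: 8 = 2^3. Since 17 ≡ 1 (mod 8), (2|17) = +1, and (2|17)^3 = +1. Now have -(1|17).
(1|17) = 1. Collecting the sign factors: -1.
Second factor (9010|5623):
Reduce the numerator: 9010 ≡ 3387 (mod 5623), so (9010|5623) = (3387|5623).
Both 3387 ≡ 3 and 5623 ≡ 3 (mod 4), so reciprocity gives (3387|5623) = -(5623|3387). Reduce: 5623 ≡ 2236 (mod 3387). Now have -(2236|3387).
Factor out 2: 2236 = 2^2·559. Since 3387 ≡ 3 (mod 8), (2|3387) = -1, and (2|3387)^2 = +1. Now have -(559|3387).
Both 559 ≡ 3 and 3387 ≡ 3 (mod 4), so reciprocity gives (559|3387) = -(3387|559). Reduce: 3387 ≡ 33 (mod 559). Now have (33|559).
33 ≡ 1 (mod 4), so quadratic reciprocity gives (33|559) = (559|33). Reduce: 559 ≡ 31 (mod 33). Now have (31|33).
33 ≡ 1 (mod 4), so quadratic reciprocity gives (31|33) = (33|31). Reduce: 33 ≡ 2 (mod 31). Now have (2|31).
Factor out 2: 2 = 2. Since 31 ≡ 7 (mod 8), (2|31) = +1. Now have (1|31).
(1|31) = 1. Collecting the sign factors: 1.
Product: (-1)·(1) = -1.

-1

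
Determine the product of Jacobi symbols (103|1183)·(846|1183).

1

By multiplicativity, (103·846|1183) = (103|1183)·(846|1183).
First factor (103|1183):
Both 103 ≡ 3 and 1183 ≡ 3 (mod 4), so reciprocity gives (103|1183) = -(1183|103). Reduce: 1183 ≡ 50 (mod 103). Now have -(50|103).
Factor out 2: 50 = 2·25. Since 103 ≡ 7 (mod 8), (2|103) = +1. Now have -(25|103).
25 ≡ 1 (mod 4), so quadratic reciprocity gives (25|103) = (103|25). Reduce: 103 ≡ 3 (mod 25). Now have -(3|25).
25 ≡ 1 (mod 4), so quadratic reciprocity gives (3|25) = (25|3). Reduce: 25 ≡ 1 (mod 3). Now have -(1|3).
(1|3) = 1. Collecting the sign factors: -1.
Second factor (846|1183):
Factor out 2: 846 = 2·423. Since 1183 ≡ 7 (mod 8), (2|1183) = +1. Now have (423|1183).
Both 423 ≡ 3 and 1183 ≡ 3 (mod 4), so reciprocity gives (423|1183) = -(1183|423). Reduce: 1183 ≡ 337 (mod 423). Now have -(337|423).
337 ≡ 1 (mod 4), so quadratic reciprocity gives (337|423) = (423|337). Reduce: 423 ≡ 86 (mod 337). Now have -(86|337).
Factor out 2: 86 = 2·43. Since 337 ≡ 1 (mod 8), (2|337) = +1. Now have -(43|337).
337 ≡ 1 (mod 4), so quadratic reciprocity gives (43|337) = (337|43). Reduce: 337 ≡ 36 (mod 43). Now have -(36|43).
Factor out 2: 36 = 2^2·9. Since 43 ≡ 3 (mod 8), (2|43) = -1, and (2|43)^2 = +1. Now have -(9|43).
9 ≡ 1 (mod 4), so quadratic reciprocity gives (9|43) = (43|9). Reduce: 43 ≡ 7 (mod 9). Now have -(7|9).
9 ≡ 1 (mod 4), so quadratic reciprocity gives (7|9) = (9|7). Reduce: 9 ≡ 2 (mod 7). Now have -(2|7).
Factor out 2: 2 = 2. Since 7 ≡ 7 (mod 8), (2|7) = +1. Now have -(1|7).
(1|7) = 1. Collecting the sign factors: -1.
Product: (-1)·(-1) = 1.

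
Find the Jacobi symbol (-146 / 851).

Reduce the numerator: -146 ≡ 705 (mod 851), so (-146 / 851) = (705 / 851).
705 ≡ 1 (mod 4), so quadratic reciprocity gives (705 / 851) = (851 / 705). Reduce: 851 ≡ 146 (mod 705). Now have (146 / 705).
Factor out 2: 146 = 2·73. Since 705 ≡ 1 (mod 8), (2 / 705) = +1. Now have (73 / 705).
73 ≡ 1 (mod 4), so quadratic reciprocity gives (73 / 705) = (705 / 73). Reduce: 705 ≡ 48 (mod 73). Now have (48 / 73).
Factor out 2: 48 = 2^4·3. Since 73 ≡ 1 (mod 8), (2 / 73) = +1, and (2 / 73)^4 = +1. Now have (3 / 73).
73 ≡ 1 (mod 4), so quadratic reciprocity gives (3 / 73) = (73 / 3). Reduce: 73 ≡ 1 (mod 3). Now have (1 / 3).
(1 / 3) = 1. Collecting the sign factors: 1.

1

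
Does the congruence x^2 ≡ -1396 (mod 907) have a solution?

yes

(-1396/907)
  = -(1396/907)    [907 ≡ 3 mod 4 ⇒ (-1/907) = -1]
  = -(489/907)    [1396 ≡ 489 mod 907]
  = -(907/489)    [QR: 489 ≡ 1 mod 4, sign kept]
  = -(418/489)    [907 ≡ 418 mod 489]
  = -(209/489)    [489 ≡ 1 mod 8 ⇒ (2/489) = +1]
  = -(489/209)    [QR: 209 ≡ 1 mod 4, sign kept]
  = -(71/209)    [489 ≡ 71 mod 209]
  = -(209/71)    [QR: 209 ≡ 1 mod 4, sign kept]
  = -(67/71)    [209 ≡ 67 mod 71]
  = (71/67)    [QR: both ≡ 3 mod 4, sign flips]
  = (4/67)    [71 ≡ 4 mod 67]
  = (1/67)    [67 ≡ 3 mod 8 ⇒ (2/67)^2 = +1]
  = 1    [(1/67) = 1]
(-1396/907) = 1, and 907 is prime, so -1396 is a quadratic residue mod 907.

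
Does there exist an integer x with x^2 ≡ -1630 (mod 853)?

yes

Reduce the numerator: -1630 ≡ 76 (mod 853), so (-1630/853) = (76/853).
Factor out 2: 76 = 2^2·19. Since 853 ≡ 5 (mod 8), (2/853) = -1, and (2/853)^2 = +1. Now have (19/853).
853 ≡ 1 (mod 4), so quadratic reciprocity gives (19/853) = (853/19). Reduce: 853 ≡ 17 (mod 19). Now have (17/19).
17 ≡ 1 (mod 4), so quadratic reciprocity gives (17/19) = (19/17). Reduce: 19 ≡ 2 (mod 17). Now have (2/17).
Factor out 2: 2 = 2. Since 17 ≡ 1 (mod 8), (2/17) = +1. Now have (1/17).
(1/17) = 1. Collecting the sign factors: 1.
The Legendre symbol is 1, so x^2 ≡ -1630 (mod 853) has solution.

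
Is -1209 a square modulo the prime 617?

yes

Reduce the numerator: -1209 ≡ 25 (mod 617), so (-1209/617) = (25/617).
25 ≡ 1 (mod 4), so quadratic reciprocity gives (25/617) = (617/25). Reduce: 617 ≡ 17 (mod 25). Now have (17/25).
17 ≡ 1 (mod 4), so quadratic reciprocity gives (17/25) = (25/17). Reduce: 25 ≡ 8 (mod 17). Now have (8/17).
Factor out 2: 8 = 2^3. Since 17 ≡ 1 (mod 8), (2/17) = +1, and (2/17)^3 = +1. Now have (1/17).
(1/17) = 1. Collecting the sign factors: 1.
(-1209/617) = 1, and 617 is prime, so -1209 is a quadratic residue mod 617.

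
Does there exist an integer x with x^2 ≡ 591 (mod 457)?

Reduce the numerator: 591 ≡ 134 (mod 457), so (591/457) = (134/457).
Factor out 2: 134 = 2·67. Since 457 ≡ 1 (mod 8), (2/457) = +1. Now have (67/457).
457 ≡ 1 (mod 4), so quadratic reciprocity gives (67/457) = (457/67). Reduce: 457 ≡ 55 (mod 67). Now have (55/67).
Both 55 ≡ 3 and 67 ≡ 3 (mod 4), so reciprocity gives (55/67) = -(67/55). Reduce: 67 ≡ 12 (mod 55). Now have -(12/55).
Factor out 2: 12 = 2^2·3. Since 55 ≡ 7 (mod 8), (2/55) = +1, and (2/55)^2 = +1. Now have -(3/55).
Both 3 ≡ 3 and 55 ≡ 3 (mod 4), so reciprocity gives (3/55) = -(55/3). Reduce: 55 ≡ 1 (mod 3). Now have (1/3).
(1/3) = 1. Collecting the sign factors: 1.
(591/457) = 1, and 457 is prime, so 591 is a quadratic residue mod 457.

yes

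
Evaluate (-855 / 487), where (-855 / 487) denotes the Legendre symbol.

1

Pull out -1: (-855 / 487) = (-1 / 487)·(855 / 487). Since 487 ≡ 3 (mod 4), (-1 / 487) = -1. Now have -(855 / 487).
Reduce the numerator: 855 ≡ 368 (mod 487), so (855 / 487) = (368 / 487).
Factor out 2: 368 = 2^4·23. Since 487 ≡ 7 (mod 8), (2 / 487) = +1, and (2 / 487)^4 = +1. Now have -(23 / 487).
Both 23 ≡ 3 and 487 ≡ 3 (mod 4), so reciprocity gives (23 / 487) = -(487 / 23). Reduce: 487 ≡ 4 (mod 23). Now have (4 / 23).
Factor out 2: 4 = 2^2. Since 23 ≡ 7 (mod 8), (2 / 23) = +1, and (2 / 23)^2 = +1. Now have (1 / 23).
(1 / 23) = 1. Collecting the sign factors: 1.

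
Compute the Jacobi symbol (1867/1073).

Reduce the numerator: 1867 ≡ 794 (mod 1073), so (1867/1073) = (794/1073).
Factor out 2: 794 = 2·397. Since 1073 ≡ 1 (mod 8), (2/1073) = +1. Now have (397/1073).
397 ≡ 1 (mod 4), so quadratic reciprocity gives (397/1073) = (1073/397). Reduce: 1073 ≡ 279 (mod 397). Now have (279/397).
397 ≡ 1 (mod 4), so quadratic reciprocity gives (279/397) = (397/279). Reduce: 397 ≡ 118 (mod 279). Now have (118/279).
Factor out 2: 118 = 2·59. Since 279 ≡ 7 (mod 8), (2/279) = +1. Now have (59/279).
Both 59 ≡ 3 and 279 ≡ 3 (mod 4), so reciprocity gives (59/279) = -(279/59). Reduce: 279 ≡ 43 (mod 59). Now have -(43/59).
Both 43 ≡ 3 and 59 ≡ 3 (mod 4), so reciprocity gives (43/59) = -(59/43). Reduce: 59 ≡ 16 (mod 43). Now have (16/43).
Factor out 2: 16 = 2^4. Since 43 ≡ 3 (mod 8), (2/43) = -1, and (2/43)^4 = +1. Now have (1/43).
(1/43) = 1. Collecting the sign factors: 1.

1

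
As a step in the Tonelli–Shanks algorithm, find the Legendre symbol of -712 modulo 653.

1

Reduce the numerator: -712 ≡ 594 (mod 653), so (-712/653) = (594/653).
Factor out 2: 594 = 2·297. Since 653 ≡ 5 (mod 8), (2/653) = -1. Now have -(297/653).
297 ≡ 1 (mod 4), so quadratic reciprocity gives (297/653) = (653/297). Reduce: 653 ≡ 59 (mod 297). Now have -(59/297).
297 ≡ 1 (mod 4), so quadratic reciprocity gives (59/297) = (297/59). Reduce: 297 ≡ 2 (mod 59). Now have -(2/59).
Factor out 2: 2 = 2. Since 59 ≡ 3 (mod 8), (2/59) = -1. Now have (1/59).
(1/59) = 1. Collecting the sign factors: 1.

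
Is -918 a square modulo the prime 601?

Reduce the numerator: -918 ≡ 284 (mod 601), so (-918/601) = (284/601).
Factor out 2: 284 = 2^2·71. Since 601 ≡ 1 (mod 8), (2/601) = +1, and (2/601)^2 = +1. Now have (71/601).
601 ≡ 1 (mod 4), so quadratic reciprocity gives (71/601) = (601/71). Reduce: 601 ≡ 33 (mod 71). Now have (33/71).
33 ≡ 1 (mod 4), so quadratic reciprocity gives (33/71) = (71/33). Reduce: 71 ≡ 5 (mod 33). Now have (5/33).
5 ≡ 1 (mod 4), so quadratic reciprocity gives (5/33) = (33/5). Reduce: 33 ≡ 3 (mod 5). Now have (3/5).
5 ≡ 1 (mod 4), so quadratic reciprocity gives (3/5) = (5/3). Reduce: 5 ≡ 2 (mod 3). Now have (2/3).
Factor out 2: 2 = 2. Since 3 ≡ 3 (mod 8), (2/3) = -1. Now have -(1/3).
(1/3) = 1. Collecting the sign factors: -1.
(-918/601) = -1, and 601 is prime, so -918 is not a quadratic residue mod 601.

no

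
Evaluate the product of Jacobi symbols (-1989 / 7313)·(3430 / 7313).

1

By multiplicativity, (-1989·3430 / 7313) = (-1989 / 7313)·(3430 / 7313).
First factor (-1989 / 7313):
Reduce the numerator: -1989 ≡ 5324 (mod 7313), so (-1989 / 7313) = (5324 / 7313).
Factor out 2: 5324 = 2^2·1331. Since 7313 ≡ 1 (mod 8), (2 / 7313) = +1, and (2 / 7313)^2 = +1. Now have (1331 / 7313).
7313 ≡ 1 (mod 4), so quadratic reciprocity gives (1331 / 7313) = (7313 / 1331). Reduce: 7313 ≡ 658 (mod 1331). Now have (658 / 1331).
Factor out 2: 658 = 2·329. Since 1331 ≡ 3 (mod 8), (2 / 1331) = -1. Now have -(329 / 1331).
329 ≡ 1 (mod 4), so quadratic reciprocity gives (329 / 1331) = (1331 / 329). Reduce: 1331 ≡ 15 (mod 329). Now have -(15 / 329).
329 ≡ 1 (mod 4), so quadratic reciprocity gives (15 / 329) = (329 / 15). Reduce: 329 ≡ 14 (mod 15). Now have -(14 / 15).
Factor out 2: 14 = 2·7. Since 15 ≡ 7 (mod 8), (2 / 15) = +1. Now have -(7 / 15).
Both 7 ≡ 3 and 15 ≡ 3 (mod 4), so reciprocity gives (7 / 15) = -(15 / 7). Reduce: 15 ≡ 1 (mod 7). Now have (1 / 7).
(1 / 7) = 1. Collecting the sign factors: 1.
Second factor (3430 / 7313):
Factor out 2: 3430 = 2·1715. Since 7313 ≡ 1 (mod 8), (2 / 7313) = +1. Now have (1715 / 7313).
7313 ≡ 1 (mod 4), so quadratic reciprocity gives (1715 / 7313) = (7313 / 1715). Reduce: 7313 ≡ 453 (mod 1715). Now have (453 / 1715).
453 ≡ 1 (mod 4), so quadratic reciprocity gives (453 / 1715) = (1715 / 453). Reduce: 1715 ≡ 356 (mod 453). Now have (356 / 453).
Factor out 2: 356 = 2^2·89. Since 453 ≡ 5 (mod 8), (2 / 453) = -1, and (2 / 453)^2 = +1. Now have (89 / 453).
89 ≡ 1 (mod 4), so quadratic reciprocity gives (89 / 453) = (453 / 89). Reduce: 453 ≡ 8 (mod 89). Now have (8 / 89).
Factor out 2: 8 = 2^3. Since 89 ≡ 1 (mod 8), (2 / 89) = +1, and (2 / 89)^3 = +1. Now have (1 / 89).
(1 / 89) = 1. Collecting the sign factors: 1.
Product: (1)·(1) = 1.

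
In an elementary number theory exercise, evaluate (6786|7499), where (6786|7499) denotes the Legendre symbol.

-1

Factor out 2: 6786 = 2·3393. Since 7499 ≡ 3 (mod 8), (2|7499) = -1. Now have -(3393|7499).
3393 ≡ 1 (mod 4), so quadratic reciprocity gives (3393|7499) = (7499|3393). Reduce: 7499 ≡ 713 (mod 3393). Now have -(713|3393).
713 ≡ 1 (mod 4), so quadratic reciprocity gives (713|3393) = (3393|713). Reduce: 3393 ≡ 541 (mod 713). Now have -(541|713).
541 ≡ 1 (mod 4), so quadratic reciprocity gives (541|713) = (713|541). Reduce: 713 ≡ 172 (mod 541). Now have -(172|541).
Factor out 2: 172 = 2^2·43. Since 541 ≡ 5 (mod 8), (2|541) = -1, and (2|541)^2 = +1. Now have -(43|541).
541 ≡ 1 (mod 4), so quadratic reciprocity gives (43|541) = (541|43). Reduce: 541 ≡ 25 (mod 43). Now have -(25|43).
25 ≡ 1 (mod 4), so quadratic reciprocity gives (25|43) = (43|25). Reduce: 43 ≡ 18 (mod 25). Now have -(18|25).
Factor out 2: 18 = 2·9. Since 25 ≡ 1 (mod 8), (2|25) = +1. Now have -(9|25).
9 ≡ 1 (mod 4), so quadratic reciprocity gives (9|25) = (25|9). Reduce: 25 ≡ 7 (mod 9). Now have -(7|9).
9 ≡ 1 (mod 4), so quadratic reciprocity gives (7|9) = (9|7). Reduce: 9 ≡ 2 (mod 7). Now have -(2|7).
Factor out 2: 2 = 2. Since 7 ≡ 7 (mod 8), (2|7) = +1. Now have -(1|7).
(1|7) = 1. Collecting the sign factors: -1.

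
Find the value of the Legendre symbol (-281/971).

Pull out -1: (-281/971) = (-1/971)·(281/971). Since 971 ≡ 3 (mod 4), (-1/971) = -1. Now have -(281/971).
281 ≡ 1 (mod 4), so quadratic reciprocity gives (281/971) = (971/281). Reduce: 971 ≡ 128 (mod 281). Now have -(128/281).
Factor out 2: 128 = 2^7. Since 281 ≡ 1 (mod 8), (2/281) = +1, and (2/281)^7 = +1. Now have -(1/281).
(1/281) = 1. Collecting the sign factors: -1.

-1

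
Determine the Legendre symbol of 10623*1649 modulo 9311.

By multiplicativity, (10623·1649 / 9311) = (10623 / 9311)·(1649 / 9311).
First factor (10623 / 9311):
(10623 / 9311)
  = (1312 / 9311)    [10623 ≡ 1312 mod 9311]
  = (41 / 9311)    [9311 ≡ 7 mod 8 ⇒ (2 / 9311)^5 = +1]
  = (9311 / 41)    [QR: 41 ≡ 1 mod 4, sign kept]
  = (4 / 41)    [9311 ≡ 4 mod 41]
  = (1 / 41)    [41 ≡ 1 mod 8 ⇒ (2 / 41)^2 = +1]
  = 1    [(1 / 41) = 1]
Second factor (1649 / 9311):
(1649 / 9311)
  = (9311 / 1649)    [QR: 1649 ≡ 1 mod 4, sign kept]
  = (1066 / 1649)    [9311 ≡ 1066 mod 1649]
  = (533 / 1649)    [1649 ≡ 1 mod 8 ⇒ (2 / 1649) = +1]
  = (1649 / 533)    [QR: 533 ≡ 1 mod 4, sign kept]
  = (50 / 533)    [1649 ≡ 50 mod 533]
  = -(25 / 533)    [533 ≡ 5 mod 8 ⇒ (2 / 533) = -1]
  = -(533 / 25)    [QR: 25 ≡ 1 mod 4, sign kept]
  = -(8 / 25)    [533 ≡ 8 mod 25]
  = -(1 / 25)    [25 ≡ 1 mod 8 ⇒ (2 / 25)^3 = +1]
  = -1    [(1 / 25) = 1]
Product: (1)·(-1) = -1.

-1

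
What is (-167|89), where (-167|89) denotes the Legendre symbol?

Reduce the numerator: -167 ≡ 11 (mod 89), so (-167|89) = (11|89).
89 ≡ 1 (mod 4), so quadratic reciprocity gives (11|89) = (89|11). Reduce: 89 ≡ 1 (mod 11). Now have (1|11).
(1|11) = 1. Collecting the sign factors: 1.

1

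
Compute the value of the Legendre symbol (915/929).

-1

(915/929)
  = (929/915)    [QR: 929 ≡ 1 mod 4, sign kept]
  = (14/915)    [929 ≡ 14 mod 915]
  = -(7/915)    [915 ≡ 3 mod 8 ⇒ (2/915) = -1]
  = (915/7)    [QR: both ≡ 3 mod 4, sign flips]
  = (5/7)    [915 ≡ 5 mod 7]
  = (7/5)    [QR: 5 ≡ 1 mod 4, sign kept]
  = (2/5)    [7 ≡ 2 mod 5]
  = -(1/5)    [5 ≡ 5 mod 8 ⇒ (2/5) = -1]
  = -1    [(1/5) = 1]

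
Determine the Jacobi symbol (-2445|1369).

Pull out -1: (-2445|1369) = (-1|1369)·(2445|1369). Since 1369 ≡ 1 (mod 4), (-1|1369) = +1. Now have (2445|1369).
Reduce the numerator: 2445 ≡ 1076 (mod 1369), so (2445|1369) = (1076|1369).
Factor out 2: 1076 = 2^2·269. Since 1369 ≡ 1 (mod 8), (2|1369) = +1, and (2|1369)^2 = +1. Now have (269|1369).
269 ≡ 1 (mod 4), so quadratic reciprocity gives (269|1369) = (1369|269). Reduce: 1369 ≡ 24 (mod 269). Now have (24|269).
Factor out 2: 24 = 2^3·3. Since 269 ≡ 5 (mod 8), (2|269) = -1, and (2|269)^3 = -1. Now have -(3|269).
269 ≡ 1 (mod 4), so quadratic reciprocity gives (3|269) = (269|3). Reduce: 269 ≡ 2 (mod 3). Now have -(2|3).
Factor out 2: 2 = 2. Since 3 ≡ 3 (mod 8), (2|3) = -1. Now have (1|3).
(1|3) = 1. Collecting the sign factors: 1.

1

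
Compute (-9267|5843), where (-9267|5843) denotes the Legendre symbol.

1

Reduce the numerator: -9267 ≡ 2419 (mod 5843), so (-9267|5843) = (2419|5843).
Both 2419 ≡ 3 and 5843 ≡ 3 (mod 4), so reciprocity gives (2419|5843) = -(5843|2419). Reduce: 5843 ≡ 1005 (mod 2419). Now have -(1005|2419).
1005 ≡ 1 (mod 4), so quadratic reciprocity gives (1005|2419) = (2419|1005). Reduce: 2419 ≡ 409 (mod 1005). Now have -(409|1005).
409 ≡ 1 (mod 4), so quadratic reciprocity gives (409|1005) = (1005|409). Reduce: 1005 ≡ 187 (mod 409). Now have -(187|409).
409 ≡ 1 (mod 4), so quadratic reciprocity gives (187|409) = (409|187). Reduce: 409 ≡ 35 (mod 187). Now have -(35|187).
Both 35 ≡ 3 and 187 ≡ 3 (mod 4), so reciprocity gives (35|187) = -(187|35). Reduce: 187 ≡ 12 (mod 35). Now have (12|35).
Factor out 2: 12 = 2^2·3. Since 35 ≡ 3 (mod 8), (2|35) = -1, and (2|35)^2 = +1. Now have (3|35).
Both 3 ≡ 3 and 35 ≡ 3 (mod 4), so reciprocity gives (3|35) = -(35|3). Reduce: 35 ≡ 2 (mod 3). Now have -(2|3).
Factor out 2: 2 = 2. Since 3 ≡ 3 (mod 8), (2|3) = -1. Now have (1|3).
(1|3) = 1. Collecting the sign factors: 1.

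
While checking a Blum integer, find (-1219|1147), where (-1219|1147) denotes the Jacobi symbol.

(-1219|1147)
  = (1075|1147)    [-1219 ≡ 1075 mod 1147]
  = -(1147|1075)    [QR: both ≡ 3 mod 4, sign flips]
  = -(72|1075)    [1147 ≡ 72 mod 1075]
  = (9|1075)    [1075 ≡ 3 mod 8 ⇒ (2|1075)^3 = -1]
  = (1075|9)    [QR: 9 ≡ 1 mod 4, sign kept]
  = (4|9)    [1075 ≡ 4 mod 9]
  = (1|9)    [9 ≡ 1 mod 8 ⇒ (2|9)^2 = +1]
  = 1    [(1|9) = 1]

1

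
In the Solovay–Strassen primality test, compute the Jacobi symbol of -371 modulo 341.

Reduce the numerator: -371 ≡ 311 (mod 341), so (-371 / 341) = (311 / 341).
341 ≡ 1 (mod 4), so quadratic reciprocity gives (311 / 341) = (341 / 311). Reduce: 341 ≡ 30 (mod 311). Now have (30 / 311).
Factor out 2: 30 = 2·15. Since 311 ≡ 7 (mod 8), (2 / 311) = +1. Now have (15 / 311).
Both 15 ≡ 3 and 311 ≡ 3 (mod 4), so reciprocity gives (15 / 311) = -(311 / 15). Reduce: 311 ≡ 11 (mod 15). Now have -(11 / 15).
Both 11 ≡ 3 and 15 ≡ 3 (mod 4), so reciprocity gives (11 / 15) = -(15 / 11). Reduce: 15 ≡ 4 (mod 11). Now have (4 / 11).
Factor out 2: 4 = 2^2. Since 11 ≡ 3 (mod 8), (2 / 11) = -1, and (2 / 11)^2 = +1. Now have (1 / 11).
(1 / 11) = 1. Collecting the sign factors: 1.

1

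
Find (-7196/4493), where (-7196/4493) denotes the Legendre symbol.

Pull out -1: (-7196/4493) = (-1/4493)·(7196/4493). Since 4493 ≡ 1 (mod 4), (-1/4493) = +1. Now have (7196/4493).
Reduce the numerator: 7196 ≡ 2703 (mod 4493), so (7196/4493) = (2703/4493).
4493 ≡ 1 (mod 4), so quadratic reciprocity gives (2703/4493) = (4493/2703). Reduce: 4493 ≡ 1790 (mod 2703). Now have (1790/2703).
Factor out 2: 1790 = 2·895. Since 2703 ≡ 7 (mod 8), (2/2703) = +1. Now have (895/2703).
Both 895 ≡ 3 and 2703 ≡ 3 (mod 4), so reciprocity gives (895/2703) = -(2703/895). Reduce: 2703 ≡ 18 (mod 895). Now have -(18/895).
Factor out 2: 18 = 2·9. Since 895 ≡ 7 (mod 8), (2/895) = +1. Now have -(9/895).
9 ≡ 1 (mod 4), so quadratic reciprocity gives (9/895) = (895/9). Reduce: 895 ≡ 4 (mod 9). Now have -(4/9).
Factor out 2: 4 = 2^2. Since 9 ≡ 1 (mod 8), (2/9) = +1, and (2/9)^2 = +1. Now have -(1/9).
(1/9) = 1. Collecting the sign factors: -1.

-1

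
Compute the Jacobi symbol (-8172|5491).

1

Pull out -1: (-8172|5491) = (-1|5491)·(8172|5491). Since 5491 ≡ 3 (mod 4), (-1|5491) = -1. Now have -(8172|5491).
Reduce the numerator: 8172 ≡ 2681 (mod 5491), so (8172|5491) = (2681|5491).
2681 ≡ 1 (mod 4), so quadratic reciprocity gives (2681|5491) = (5491|2681). Reduce: 5491 ≡ 129 (mod 2681). Now have -(129|2681).
129 ≡ 1 (mod 4), so quadratic reciprocity gives (129|2681) = (2681|129). Reduce: 2681 ≡ 101 (mod 129). Now have -(101|129).
101 ≡ 1 (mod 4), so quadratic reciprocity gives (101|129) = (129|101). Reduce: 129 ≡ 28 (mod 101). Now have -(28|101).
Factor out 2: 28 = 2^2·7. Since 101 ≡ 5 (mod 8), (2|101) = -1, and (2|101)^2 = +1. Now have -(7|101).
101 ≡ 1 (mod 4), so quadratic reciprocity gives (7|101) = (101|7). Reduce: 101 ≡ 3 (mod 7). Now have -(3|7).
Both 3 ≡ 3 and 7 ≡ 3 (mod 4), so reciprocity gives (3|7) = -(7|3). Reduce: 7 ≡ 1 (mod 3). Now have (1|3).
(1|3) = 1. Collecting the sign factors: 1.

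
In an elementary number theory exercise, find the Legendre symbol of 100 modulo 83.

1

(100 / 83)
  = (17 / 83)    [100 ≡ 17 mod 83]
  = (83 / 17)    [QR: 17 ≡ 1 mod 4, sign kept]
  = (15 / 17)    [83 ≡ 15 mod 17]
  = (17 / 15)    [QR: 17 ≡ 1 mod 4, sign kept]
  = (2 / 15)    [17 ≡ 2 mod 15]
  = (1 / 15)    [15 ≡ 7 mod 8 ⇒ (2 / 15) = +1]
  = 1    [(1 / 15) = 1]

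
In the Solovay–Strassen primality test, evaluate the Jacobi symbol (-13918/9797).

1

(-13918/9797)
  = (5676/9797)    [-13918 ≡ 5676 mod 9797]
  = (1419/9797)    [9797 ≡ 5 mod 8 ⇒ (2/9797)^2 = +1]
  = (9797/1419)    [QR: 9797 ≡ 1 mod 4, sign kept]
  = (1283/1419)    [9797 ≡ 1283 mod 1419]
  = -(1419/1283)    [QR: both ≡ 3 mod 4, sign flips]
  = -(136/1283)    [1419 ≡ 136 mod 1283]
  = (17/1283)    [1283 ≡ 3 mod 8 ⇒ (2/1283)^3 = -1]
  = (1283/17)    [QR: 17 ≡ 1 mod 4, sign kept]
  = (8/17)    [1283 ≡ 8 mod 17]
  = (1/17)    [17 ≡ 1 mod 8 ⇒ (2/17)^3 = +1]
  = 1    [(1/17) = 1]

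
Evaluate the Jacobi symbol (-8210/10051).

(-8210/10051)
  = (1841/10051)    [-8210 ≡ 1841 mod 10051]
  = (10051/1841)    [QR: 1841 ≡ 1 mod 4, sign kept]
  = (846/1841)    [10051 ≡ 846 mod 1841]
  = (423/1841)    [1841 ≡ 1 mod 8 ⇒ (2/1841) = +1]
  = (1841/423)    [QR: 1841 ≡ 1 mod 4, sign kept]
  = (149/423)    [1841 ≡ 149 mod 423]
  = (423/149)    [QR: 149 ≡ 1 mod 4, sign kept]
  = (125/149)    [423 ≡ 125 mod 149]
  = (149/125)    [QR: 125 ≡ 1 mod 4, sign kept]
  = (24/125)    [149 ≡ 24 mod 125]
  = -(3/125)    [125 ≡ 5 mod 8 ⇒ (2/125)^3 = -1]
  = -(125/3)    [QR: 125 ≡ 1 mod 4, sign kept]
  = -(2/3)    [125 ≡ 2 mod 3]
  = (1/3)    [3 ≡ 3 mod 8 ⇒ (2/3) = -1]
  = 1    [(1/3) = 1]

1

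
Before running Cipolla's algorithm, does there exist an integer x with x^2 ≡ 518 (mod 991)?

Factor out 2: 518 = 2·259. Since 991 ≡ 7 (mod 8), (2/991) = +1. Now have (259/991).
Both 259 ≡ 3 and 991 ≡ 3 (mod 4), so reciprocity gives (259/991) = -(991/259). Reduce: 991 ≡ 214 (mod 259). Now have -(214/259).
Factor out 2: 214 = 2·107. Since 259 ≡ 3 (mod 8), (2/259) = -1. Now have (107/259).
Both 107 ≡ 3 and 259 ≡ 3 (mod 4), so reciprocity gives (107/259) = -(259/107). Reduce: 259 ≡ 45 (mod 107). Now have -(45/107).
45 ≡ 1 (mod 4), so quadratic reciprocity gives (45/107) = (107/45). Reduce: 107 ≡ 17 (mod 45). Now have -(17/45).
17 ≡ 1 (mod 4), so quadratic reciprocity gives (17/45) = (45/17). Reduce: 45 ≡ 11 (mod 17). Now have -(11/17).
17 ≡ 1 (mod 4), so quadratic reciprocity gives (11/17) = (17/11). Reduce: 17 ≡ 6 (mod 11). Now have -(6/11).
Factor out 2: 6 = 2·3. Since 11 ≡ 3 (mod 8), (2/11) = -1. Now have (3/11).
Both 3 ≡ 3 and 11 ≡ 3 (mod 4), so reciprocity gives (3/11) = -(11/3). Reduce: 11 ≡ 2 (mod 3). Now have -(2/3).
Factor out 2: 2 = 2. Since 3 ≡ 3 (mod 8), (2/3) = -1. Now have (1/3).
(1/3) = 1. Collecting the sign factors: 1.
(518/991) = 1, and 991 is prime, so 518 is a quadratic residue mod 991.

yes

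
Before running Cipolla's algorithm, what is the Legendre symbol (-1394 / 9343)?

1

Pull out -1: (-1394 / 9343) = (-1 / 9343)·(1394 / 9343). Since 9343 ≡ 3 (mod 4), (-1 / 9343) = -1. Now have -(1394 / 9343).
Factor out 2: 1394 = 2·697. Since 9343 ≡ 7 (mod 8), (2 / 9343) = +1. Now have -(697 / 9343).
697 ≡ 1 (mod 4), so quadratic reciprocity gives (697 / 9343) = (9343 / 697). Reduce: 9343 ≡ 282 (mod 697). Now have -(282 / 697).
Factor out 2: 282 = 2·141. Since 697 ≡ 1 (mod 8), (2 / 697) = +1. Now have -(141 / 697).
141 ≡ 1 (mod 4), so quadratic reciprocity gives (141 / 697) = (697 / 141). Reduce: 697 ≡ 133 (mod 141). Now have -(133 / 141).
133 ≡ 1 (mod 4), so quadratic reciprocity gives (133 / 141) = (141 / 133). Reduce: 141 ≡ 8 (mod 133). Now have -(8 / 133).
Factor out 2: 8 = 2^3. Since 133 ≡ 5 (mod 8), (2 / 133) = -1, and (2 / 133)^3 = -1. Now have (1 / 133).
(1 / 133) = 1. Collecting the sign factors: 1.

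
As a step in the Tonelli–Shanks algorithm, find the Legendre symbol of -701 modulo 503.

-1

Reduce the numerator: -701 ≡ 305 (mod 503), so (-701/503) = (305/503).
305 ≡ 1 (mod 4), so quadratic reciprocity gives (305/503) = (503/305). Reduce: 503 ≡ 198 (mod 305). Now have (198/305).
Factor out 2: 198 = 2·99. Since 305 ≡ 1 (mod 8), (2/305) = +1. Now have (99/305).
305 ≡ 1 (mod 4), so quadratic reciprocity gives (99/305) = (305/99). Reduce: 305 ≡ 8 (mod 99). Now have (8/99).
Factor out 2: 8 = 2^3. Since 99 ≡ 3 (mod 8), (2/99) = -1, and (2/99)^3 = -1. Now have -(1/99).
(1/99) = 1. Collecting the sign factors: -1.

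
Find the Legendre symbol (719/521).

1

Reduce the numerator: 719 ≡ 198 (mod 521), so (719/521) = (198/521).
Factor out 2: 198 = 2·99. Since 521 ≡ 1 (mod 8), (2/521) = +1. Now have (99/521).
521 ≡ 1 (mod 4), so quadratic reciprocity gives (99/521) = (521/99). Reduce: 521 ≡ 26 (mod 99). Now have (26/99).
Factor out 2: 26 = 2·13. Since 99 ≡ 3 (mod 8), (2/99) = -1. Now have -(13/99).
13 ≡ 1 (mod 4), so quadratic reciprocity gives (13/99) = (99/13). Reduce: 99 ≡ 8 (mod 13). Now have -(8/13).
Factor out 2: 8 = 2^3. Since 13 ≡ 5 (mod 8), (2/13) = -1, and (2/13)^3 = -1. Now have (1/13).
(1/13) = 1. Collecting the sign factors: 1.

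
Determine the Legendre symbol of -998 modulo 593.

(-998/593)
  = (998/593)    [593 ≡ 1 mod 4 ⇒ (-1/593) = +1]
  = (405/593)    [998 ≡ 405 mod 593]
  = (593/405)    [QR: 405 ≡ 1 mod 4, sign kept]
  = (188/405)    [593 ≡ 188 mod 405]
  = (47/405)    [405 ≡ 5 mod 8 ⇒ (2/405)^2 = +1]
  = (405/47)    [QR: 405 ≡ 1 mod 4, sign kept]
  = (29/47)    [405 ≡ 29 mod 47]
  = (47/29)    [QR: 29 ≡ 1 mod 4, sign kept]
  = (18/29)    [47 ≡ 18 mod 29]
  = -(9/29)    [29 ≡ 5 mod 8 ⇒ (2/29) = -1]
  = -(29/9)    [QR: 9 ≡ 1 mod 4, sign kept]
  = -(2/9)    [29 ≡ 2 mod 9]
  = -(1/9)    [9 ≡ 1 mod 8 ⇒ (2/9) = +1]
  = -1    [(1/9) = 1]

-1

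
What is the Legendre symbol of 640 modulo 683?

Factor out 2: 640 = 2^7·5. Since 683 ≡ 3 (mod 8), (2/683) = -1, and (2/683)^7 = -1. Now have -(5/683).
5 ≡ 1 (mod 4), so quadratic reciprocity gives (5/683) = (683/5). Reduce: 683 ≡ 3 (mod 5). Now have -(3/5).
5 ≡ 1 (mod 4), so quadratic reciprocity gives (3/5) = (5/3). Reduce: 5 ≡ 2 (mod 3). Now have -(2/3).
Factor out 2: 2 = 2. Since 3 ≡ 3 (mod 8), (2/3) = -1. Now have (1/3).
(1/3) = 1. Collecting the sign factors: 1.

1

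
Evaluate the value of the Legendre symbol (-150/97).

1

(-150/97)
  = (44/97)    [-150 ≡ 44 mod 97]
  = (11/97)    [97 ≡ 1 mod 8 ⇒ (2/97)^2 = +1]
  = (97/11)    [QR: 97 ≡ 1 mod 4, sign kept]
  = (9/11)    [97 ≡ 9 mod 11]
  = (11/9)    [QR: 9 ≡ 1 mod 4, sign kept]
  = (2/9)    [11 ≡ 2 mod 9]
  = (1/9)    [9 ≡ 1 mod 8 ⇒ (2/9) = +1]
  = 1    [(1/9) = 1]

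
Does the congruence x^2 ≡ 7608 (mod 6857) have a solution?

Reduce the numerator: 7608 ≡ 751 (mod 6857), so (7608/6857) = (751/6857).
6857 ≡ 1 (mod 4), so quadratic reciprocity gives (751/6857) = (6857/751). Reduce: 6857 ≡ 98 (mod 751). Now have (98/751).
Factor out 2: 98 = 2·49. Since 751 ≡ 7 (mod 8), (2/751) = +1. Now have (49/751).
49 ≡ 1 (mod 4), so quadratic reciprocity gives (49/751) = (751/49). Reduce: 751 ≡ 16 (mod 49). Now have (16/49).
Factor out 2: 16 = 2^4. Since 49 ≡ 1 (mod 8), (2/49) = +1, and (2/49)^4 = +1. Now have (1/49).
(1/49) = 1. Collecting the sign factors: 1.
(7608/6857) = 1, and 6857 is prime, so 7608 is a quadratic residue mod 6857.

yes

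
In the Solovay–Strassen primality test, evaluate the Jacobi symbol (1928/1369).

1

Reduce the numerator: 1928 ≡ 559 (mod 1369), so (1928/1369) = (559/1369).
1369 ≡ 1 (mod 4), so quadratic reciprocity gives (559/1369) = (1369/559). Reduce: 1369 ≡ 251 (mod 559). Now have (251/559).
Both 251 ≡ 3 and 559 ≡ 3 (mod 4), so reciprocity gives (251/559) = -(559/251). Reduce: 559 ≡ 57 (mod 251). Now have -(57/251).
57 ≡ 1 (mod 4), so quadratic reciprocity gives (57/251) = (251/57). Reduce: 251 ≡ 23 (mod 57). Now have -(23/57).
57 ≡ 1 (mod 4), so quadratic reciprocity gives (23/57) = (57/23). Reduce: 57 ≡ 11 (mod 23). Now have -(11/23).
Both 11 ≡ 3 and 23 ≡ 3 (mod 4), so reciprocity gives (11/23) = -(23/11). Reduce: 23 ≡ 1 (mod 11). Now have (1/11).
(1/11) = 1. Collecting the sign factors: 1.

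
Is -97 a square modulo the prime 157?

no

(-97|157)
  = (60|157)    [-97 ≡ 60 mod 157]
  = (15|157)    [157 ≡ 5 mod 8 ⇒ (2|157)^2 = +1]
  = (157|15)    [QR: 157 ≡ 1 mod 4, sign kept]
  = (7|15)    [157 ≡ 7 mod 15]
  = -(15|7)    [QR: both ≡ 3 mod 4, sign flips]
  = -(1|7)    [15 ≡ 1 mod 7]
  = -1    [(1|7) = 1]
(-97|157) = -1, and 157 is prime, so -97 is not a quadratic residue mod 157.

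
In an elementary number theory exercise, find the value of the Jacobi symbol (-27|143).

Reduce the numerator: -27 ≡ 116 (mod 143), so (-27|143) = (116|143).
Factor out 2: 116 = 2^2·29. Since 143 ≡ 7 (mod 8), (2|143) = +1, and (2|143)^2 = +1. Now have (29|143).
29 ≡ 1 (mod 4), so quadratic reciprocity gives (29|143) = (143|29). Reduce: 143 ≡ 27 (mod 29). Now have (27|29).
29 ≡ 1 (mod 4), so quadratic reciprocity gives (27|29) = (29|27). Reduce: 29 ≡ 2 (mod 27). Now have (2|27).
Factor out 2: 2 = 2. Since 27 ≡ 3 (mod 8), (2|27) = -1. Now have -(1|27).
(1|27) = 1. Collecting the sign factors: -1.

-1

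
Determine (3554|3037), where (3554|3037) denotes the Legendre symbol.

-1

(3554|3037)
  = (517|3037)    [3554 ≡ 517 mod 3037]
  = (3037|517)    [QR: 517 ≡ 1 mod 4, sign kept]
  = (452|517)    [3037 ≡ 452 mod 517]
  = (113|517)    [517 ≡ 5 mod 8 ⇒ (2|517)^2 = +1]
  = (517|113)    [QR: 113 ≡ 1 mod 4, sign kept]
  = (65|113)    [517 ≡ 65 mod 113]
  = (113|65)    [QR: 65 ≡ 1 mod 4, sign kept]
  = (48|65)    [113 ≡ 48 mod 65]
  = (3|65)    [65 ≡ 1 mod 8 ⇒ (2|65)^4 = +1]
  = (65|3)    [QR: 65 ≡ 1 mod 4, sign kept]
  = (2|3)    [65 ≡ 2 mod 3]
  = -(1|3)    [3 ≡ 3 mod 8 ⇒ (2|3) = -1]
  = -1    [(1|3) = 1]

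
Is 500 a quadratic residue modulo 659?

yes

Factor out 2: 500 = 2^2·125. Since 659 ≡ 3 (mod 8), (2/659) = -1, and (2/659)^2 = +1. Now have (125/659).
125 ≡ 1 (mod 4), so quadratic reciprocity gives (125/659) = (659/125). Reduce: 659 ≡ 34 (mod 125). Now have (34/125).
Factor out 2: 34 = 2·17. Since 125 ≡ 5 (mod 8), (2/125) = -1. Now have -(17/125).
17 ≡ 1 (mod 4), so quadratic reciprocity gives (17/125) = (125/17). Reduce: 125 ≡ 6 (mod 17). Now have -(6/17).
Factor out 2: 6 = 2·3. Since 17 ≡ 1 (mod 8), (2/17) = +1. Now have -(3/17).
17 ≡ 1 (mod 4), so quadratic reciprocity gives (3/17) = (17/3). Reduce: 17 ≡ 2 (mod 3). Now have -(2/3).
Factor out 2: 2 = 2. Since 3 ≡ 3 (mod 8), (2/3) = -1. Now have (1/3).
(1/3) = 1. Collecting the sign factors: 1.
(500/659) = 1, and 659 is prime, so 500 is a quadratic residue mod 659.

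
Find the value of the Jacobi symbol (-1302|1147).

0

Pull out -1: (-1302|1147) = (-1|1147)·(1302|1147). Since 1147 ≡ 3 (mod 4), (-1|1147) = -1. Now have -(1302|1147).
Reduce the numerator: 1302 ≡ 155 (mod 1147), so (1302|1147) = (155|1147).
Both 155 ≡ 3 and 1147 ≡ 3 (mod 4), so reciprocity gives (155|1147) = -(1147|155). Reduce: 1147 ≡ 62 (mod 155). Now have (62|155).
Factor out 2: 62 = 2·31. Since 155 ≡ 3 (mod 8), (2|155) = -1. Now have -(31|155).
Both 31 ≡ 3 and 155 ≡ 3 (mod 4), so reciprocity gives (31|155) = -(155|31). Reduce: 155 ≡ 0 (mod 31). Now have (0|31).
The numerator is now 0 with denominator 31 > 1: the symbol is 0.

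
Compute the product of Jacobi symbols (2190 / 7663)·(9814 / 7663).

By multiplicativity, (2190·9814 / 7663) = (2190 / 7663)·(9814 / 7663).
First factor (2190 / 7663):
(2190 / 7663)
  = (1095 / 7663)    [7663 ≡ 7 mod 8 ⇒ (2 / 7663) = +1]
  = -(7663 / 1095)    [QR: both ≡ 3 mod 4, sign flips]
  = -(1093 / 1095)    [7663 ≡ 1093 mod 1095]
  = -(1095 / 1093)    [QR: 1093 ≡ 1 mod 4, sign kept]
  = -(2 / 1093)    [1095 ≡ 2 mod 1093]
  = (1 / 1093)    [1093 ≡ 5 mod 8 ⇒ (2 / 1093) = -1]
  = 1    [(1 / 1093) = 1]
Second factor (9814 / 7663):
(9814 / 7663)
  = (2151 / 7663)    [9814 ≡ 2151 mod 7663]
  = -(7663 / 2151)    [QR: both ≡ 3 mod 4, sign flips]
  = -(1210 / 2151)    [7663 ≡ 1210 mod 2151]
  = -(605 / 2151)    [2151 ≡ 7 mod 8 ⇒ (2 / 2151) = +1]
  = -(2151 / 605)    [QR: 605 ≡ 1 mod 4, sign kept]
  = -(336 / 605)    [2151 ≡ 336 mod 605]
  = -(21 / 605)    [605 ≡ 5 mod 8 ⇒ (2 / 605)^4 = +1]
  = -(605 / 21)    [QR: 21 ≡ 1 mod 4, sign kept]
  = -(17 / 21)    [605 ≡ 17 mod 21]
  = -(21 / 17)    [QR: 17 ≡ 1 mod 4, sign kept]
  = -(4 / 17)    [21 ≡ 4 mod 17]
  = -(1 / 17)    [17 ≡ 1 mod 8 ⇒ (2 / 17)^2 = +1]
  = -1    [(1 / 17) = 1]
Product: (1)·(-1) = -1.

-1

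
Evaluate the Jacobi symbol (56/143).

1

(56/143)
  = (7/143)    [143 ≡ 7 mod 8 ⇒ (2/143)^3 = +1]
  = -(143/7)    [QR: both ≡ 3 mod 4, sign flips]
  = -(3/7)    [143 ≡ 3 mod 7]
  = (7/3)    [QR: both ≡ 3 mod 4, sign flips]
  = (1/3)    [7 ≡ 1 mod 3]
  = 1    [(1/3) = 1]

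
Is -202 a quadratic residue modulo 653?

Reduce the numerator: -202 ≡ 451 (mod 653), so (-202|653) = (451|653).
653 ≡ 1 (mod 4), so quadratic reciprocity gives (451|653) = (653|451). Reduce: 653 ≡ 202 (mod 451). Now have (202|451).
Factor out 2: 202 = 2·101. Since 451 ≡ 3 (mod 8), (2|451) = -1. Now have -(101|451).
101 ≡ 1 (mod 4), so quadratic reciprocity gives (101|451) = (451|101). Reduce: 451 ≡ 47 (mod 101). Now have -(47|101).
101 ≡ 1 (mod 4), so quadratic reciprocity gives (47|101) = (101|47). Reduce: 101 ≡ 7 (mod 47). Now have -(7|47).
Both 7 ≡ 3 and 47 ≡ 3 (mod 4), so reciprocity gives (7|47) = -(47|7). Reduce: 47 ≡ 5 (mod 7). Now have (5|7).
5 ≡ 1 (mod 4), so quadratic reciprocity gives (5|7) = (7|5). Reduce: 7 ≡ 2 (mod 5). Now have (2|5).
Factor out 2: 2 = 2. Since 5 ≡ 5 (mod 8), (2|5) = -1. Now have -(1|5).
(1|5) = 1. Collecting the sign factors: -1.
The Legendre symbol is -1, so x^2 ≡ -202 (mod 653) has no solution.

no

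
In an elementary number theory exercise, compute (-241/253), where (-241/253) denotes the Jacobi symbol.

1

Reduce the numerator: -241 ≡ 12 (mod 253), so (-241/253) = (12/253).
Factor out 2: 12 = 2^2·3. Since 253 ≡ 5 (mod 8), (2/253) = -1, and (2/253)^2 = +1. Now have (3/253).
253 ≡ 1 (mod 4), so quadratic reciprocity gives (3/253) = (253/3). Reduce: 253 ≡ 1 (mod 3). Now have (1/3).
(1/3) = 1. Collecting the sign factors: 1.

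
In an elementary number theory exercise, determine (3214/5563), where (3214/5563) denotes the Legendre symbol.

(3214/5563)
  = -(1607/5563)    [5563 ≡ 3 mod 8 ⇒ (2/5563) = -1]
  = (5563/1607)    [QR: both ≡ 3 mod 4, sign flips]
  = (742/1607)    [5563 ≡ 742 mod 1607]
  = (371/1607)    [1607 ≡ 7 mod 8 ⇒ (2/1607) = +1]
  = -(1607/371)    [QR: both ≡ 3 mod 4, sign flips]
  = -(123/371)    [1607 ≡ 123 mod 371]
  = (371/123)    [QR: both ≡ 3 mod 4, sign flips]
  = (2/123)    [371 ≡ 2 mod 123]
  = -(1/123)    [123 ≡ 3 mod 8 ⇒ (2/123) = -1]
  = -1    [(1/123) = 1]

-1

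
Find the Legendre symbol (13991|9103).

(13991|9103)
  = (4888|9103)    [13991 ≡ 4888 mod 9103]
  = (611|9103)    [9103 ≡ 7 mod 8 ⇒ (2|9103)^3 = +1]
  = -(9103|611)    [QR: both ≡ 3 mod 4, sign flips]
  = -(549|611)    [9103 ≡ 549 mod 611]
  = -(611|549)    [QR: 549 ≡ 1 mod 4, sign kept]
  = -(62|549)    [611 ≡ 62 mod 549]
  = (31|549)    [549 ≡ 5 mod 8 ⇒ (2|549) = -1]
  = (549|31)    [QR: 549 ≡ 1 mod 4, sign kept]
  = (22|31)    [549 ≡ 22 mod 31]
  = (11|31)    [31 ≡ 7 mod 8 ⇒ (2|31) = +1]
  = -(31|11)    [QR: both ≡ 3 mod 4, sign flips]
  = -(9|11)    [31 ≡ 9 mod 11]
  = -(11|9)    [QR: 9 ≡ 1 mod 4, sign kept]
  = -(2|9)    [11 ≡ 2 mod 9]
  = -(1|9)    [9 ≡ 1 mod 8 ⇒ (2|9) = +1]
  = -1    [(1|9) = 1]

-1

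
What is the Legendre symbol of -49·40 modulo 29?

By multiplicativity, (-49·40/29) = (-49/29)·(40/29).
First factor (-49/29):
(-49/29)
  = (9/29)    [-49 ≡ 9 mod 29]
  = (29/9)    [QR: 9 ≡ 1 mod 4, sign kept]
  = (2/9)    [29 ≡ 2 mod 9]
  = (1/9)    [9 ≡ 1 mod 8 ⇒ (2/9) = +1]
  = 1    [(1/9) = 1]
Second factor (40/29):
(40/29)
  = (11/29)    [40 ≡ 11 mod 29]
  = (29/11)    [QR: 29 ≡ 1 mod 4, sign kept]
  = (7/11)    [29 ≡ 7 mod 11]
  = -(11/7)    [QR: both ≡ 3 mod 4, sign flips]
  = -(4/7)    [11 ≡ 4 mod 7]
  = -(1/7)    [7 ≡ 7 mod 8 ⇒ (2/7)^2 = +1]
  = -1    [(1/7) = 1]
Product: (1)·(-1) = -1.

-1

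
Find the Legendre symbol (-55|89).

1

Reduce the numerator: -55 ≡ 34 (mod 89), so (-55|89) = (34|89).
Factor out 2: 34 = 2·17. Since 89 ≡ 1 (mod 8), (2|89) = +1. Now have (17|89).
17 ≡ 1 (mod 4), so quadratic reciprocity gives (17|89) = (89|17). Reduce: 89 ≡ 4 (mod 17). Now have (4|17).
Factor out 2: 4 = 2^2. Since 17 ≡ 1 (mod 8), (2|17) = +1, and (2|17)^2 = +1. Now have (1|17).
(1|17) = 1. Collecting the sign factors: 1.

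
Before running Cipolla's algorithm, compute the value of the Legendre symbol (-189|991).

-1

Pull out -1: (-189|991) = (-1|991)·(189|991). Since 991 ≡ 3 (mod 4), (-1|991) = -1. Now have -(189|991).
189 ≡ 1 (mod 4), so quadratic reciprocity gives (189|991) = (991|189). Reduce: 991 ≡ 46 (mod 189). Now have -(46|189).
Factor out 2: 46 = 2·23. Since 189 ≡ 5 (mod 8), (2|189) = -1. Now have (23|189).
189 ≡ 1 (mod 4), so quadratic reciprocity gives (23|189) = (189|23). Reduce: 189 ≡ 5 (mod 23). Now have (5|23).
5 ≡ 1 (mod 4), so quadratic reciprocity gives (5|23) = (23|5). Reduce: 23 ≡ 3 (mod 5). Now have (3|5).
5 ≡ 1 (mod 4), so quadratic reciprocity gives (3|5) = (5|3). Reduce: 5 ≡ 2 (mod 3). Now have (2|3).
Factor out 2: 2 = 2. Since 3 ≡ 3 (mod 8), (2|3) = -1. Now have -(1|3).
(1|3) = 1. Collecting the sign factors: -1.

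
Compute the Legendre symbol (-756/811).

1

Reduce the numerator: -756 ≡ 55 (mod 811), so (-756/811) = (55/811).
Both 55 ≡ 3 and 811 ≡ 3 (mod 4), so reciprocity gives (55/811) = -(811/55). Reduce: 811 ≡ 41 (mod 55). Now have -(41/55).
41 ≡ 1 (mod 4), so quadratic reciprocity gives (41/55) = (55/41). Reduce: 55 ≡ 14 (mod 41). Now have -(14/41).
Factor out 2: 14 = 2·7. Since 41 ≡ 1 (mod 8), (2/41) = +1. Now have -(7/41).
41 ≡ 1 (mod 4), so quadratic reciprocity gives (7/41) = (41/7). Reduce: 41 ≡ 6 (mod 7). Now have -(6/7).
Factor out 2: 6 = 2·3. Since 7 ≡ 7 (mod 8), (2/7) = +1. Now have -(3/7).
Both 3 ≡ 3 and 7 ≡ 3 (mod 4), so reciprocity gives (3/7) = -(7/3). Reduce: 7 ≡ 1 (mod 3). Now have (1/3).
(1/3) = 1. Collecting the sign factors: 1.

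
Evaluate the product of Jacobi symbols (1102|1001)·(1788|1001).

-1

By multiplicativity, (1102·1788|1001) = (1102|1001)·(1788|1001).
First factor (1102|1001):
Reduce the numerator: 1102 ≡ 101 (mod 1001), so (1102|1001) = (101|1001).
101 ≡ 1 (mod 4), so quadratic reciprocity gives (101|1001) = (1001|101). Reduce: 1001 ≡ 92 (mod 101). Now have (92|101).
Factor out 2: 92 = 2^2·23. Since 101 ≡ 5 (mod 8), (2|101) = -1, and (2|101)^2 = +1. Now have (23|101).
101 ≡ 1 (mod 4), so quadratic reciprocity gives (23|101) = (101|23). Reduce: 101 ≡ 9 (mod 23). Now have (9|23).
9 ≡ 1 (mod 4), so quadratic reciprocity gives (9|23) = (23|9). Reduce: 23 ≡ 5 (mod 9). Now have (5|9).
5 ≡ 1 (mod 4), so quadratic reciprocity gives (5|9) = (9|5). Reduce: 9 ≡ 4 (mod 5). Now have (4|5).
Factor out 2: 4 = 2^2. Since 5 ≡ 5 (mod 8), (2|5) = -1, and (2|5)^2 = +1. Now have (1|5).
(1|5) = 1. Collecting the sign factors: 1.
Second factor (1788|1001):
Reduce the numerator: 1788 ≡ 787 (mod 1001), so (1788|1001) = (787|1001).
1001 ≡ 1 (mod 4), so quadratic reciprocity gives (787|1001) = (1001|787). Reduce: 1001 ≡ 214 (mod 787). Now have (214|787).
Factor out 2: 214 = 2·107. Since 787 ≡ 3 (mod 8), (2|787) = -1. Now have -(107|787).
Both 107 ≡ 3 and 787 ≡ 3 (mod 4), so reciprocity gives (107|787) = -(787|107). Reduce: 787 ≡ 38 (mod 107). Now have (38|107).
Factor out 2: 38 = 2·19. Since 107 ≡ 3 (mod 8), (2|107) = -1. Now have -(19|107).
Both 19 ≡ 3 and 107 ≡ 3 (mod 4), so reciprocity gives (19|107) = -(107|19). Reduce: 107 ≡ 12 (mod 19). Now have (12|19).
Factor out 2: 12 = 2^2·3. Since 19 ≡ 3 (mod 8), (2|19) = -1, and (2|19)^2 = +1. Now have (3|19).
Both 3 ≡ 3 and 19 ≡ 3 (mod 4), so reciprocity gives (3|19) = -(19|3). Reduce: 19 ≡ 1 (mod 3). Now have -(1|3).
(1|3) = 1. Collecting the sign factors: -1.
Product: (1)·(-1) = -1.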